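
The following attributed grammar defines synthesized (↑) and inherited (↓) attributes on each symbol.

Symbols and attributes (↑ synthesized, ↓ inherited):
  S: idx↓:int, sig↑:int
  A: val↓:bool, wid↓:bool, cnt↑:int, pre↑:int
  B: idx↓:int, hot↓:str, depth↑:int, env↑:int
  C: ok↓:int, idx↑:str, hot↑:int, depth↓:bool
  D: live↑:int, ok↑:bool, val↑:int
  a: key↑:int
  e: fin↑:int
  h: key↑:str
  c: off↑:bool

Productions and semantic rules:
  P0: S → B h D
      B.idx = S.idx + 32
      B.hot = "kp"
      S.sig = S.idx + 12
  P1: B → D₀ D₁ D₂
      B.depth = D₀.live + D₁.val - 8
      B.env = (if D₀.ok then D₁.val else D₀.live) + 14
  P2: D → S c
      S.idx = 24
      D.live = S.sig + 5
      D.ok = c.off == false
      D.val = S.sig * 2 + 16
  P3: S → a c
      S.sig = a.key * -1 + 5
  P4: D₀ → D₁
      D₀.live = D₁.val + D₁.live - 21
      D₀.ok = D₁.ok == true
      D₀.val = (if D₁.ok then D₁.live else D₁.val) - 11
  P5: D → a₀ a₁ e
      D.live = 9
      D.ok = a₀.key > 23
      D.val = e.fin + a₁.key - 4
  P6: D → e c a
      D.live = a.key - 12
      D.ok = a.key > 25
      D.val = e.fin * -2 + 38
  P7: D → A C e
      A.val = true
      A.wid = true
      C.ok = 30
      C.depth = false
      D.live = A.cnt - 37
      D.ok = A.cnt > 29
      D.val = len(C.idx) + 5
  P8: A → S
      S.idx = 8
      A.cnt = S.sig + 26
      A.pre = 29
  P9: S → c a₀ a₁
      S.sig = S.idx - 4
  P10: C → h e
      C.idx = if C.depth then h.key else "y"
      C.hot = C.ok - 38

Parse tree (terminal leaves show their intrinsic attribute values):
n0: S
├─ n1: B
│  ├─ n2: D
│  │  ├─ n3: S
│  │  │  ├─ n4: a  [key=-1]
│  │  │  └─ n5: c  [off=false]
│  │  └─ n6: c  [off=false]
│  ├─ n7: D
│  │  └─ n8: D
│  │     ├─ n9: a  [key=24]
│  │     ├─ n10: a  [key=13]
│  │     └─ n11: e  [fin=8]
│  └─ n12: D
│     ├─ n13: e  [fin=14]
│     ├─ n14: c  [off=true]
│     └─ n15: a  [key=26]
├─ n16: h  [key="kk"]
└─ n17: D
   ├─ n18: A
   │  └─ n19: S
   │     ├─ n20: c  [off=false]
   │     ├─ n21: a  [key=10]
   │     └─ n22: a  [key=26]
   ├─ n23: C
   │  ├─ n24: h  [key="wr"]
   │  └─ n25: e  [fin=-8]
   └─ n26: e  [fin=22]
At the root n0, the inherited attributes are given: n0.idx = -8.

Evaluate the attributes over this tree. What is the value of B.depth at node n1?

1. n0.idx = -8  [given at root]
2. n1.idx = 24  [S.idx + 32]
3. n1.hot = "kp"  ["kp"]
4. n3.idx = 24  [24]
5. n4.key = -1  [terminal]
6. n5.off = false  [terminal]
7. n3.sig = 6  [a.key * -1 + 5]
8. n6.off = false  [terminal]
9. n2.live = 11  [S.sig + 5]
10. n2.ok = true  [c.off == false]
11. n2.val = 28  [S.sig * 2 + 16]
12. n9.key = 24  [terminal]
13. n10.key = 13  [terminal]
14. n11.fin = 8  [terminal]
15. n8.live = 9  [9]
16. n8.ok = true  [a₀.key > 23]
17. n8.val = 17  [e.fin + a₁.key - 4]
18. n7.live = 5  [D₁.val + D₁.live - 21]
19. n7.ok = true  [D₁.ok == true]
20. n7.val = -2  [(if D₁.ok then D₁.live else D₁.val) - 11]
21. n13.fin = 14  [terminal]
22. n14.off = true  [terminal]
23. n15.key = 26  [terminal]
24. n12.live = 14  [a.key - 12]
25. n12.ok = true  [a.key > 25]
26. n12.val = 10  [e.fin * -2 + 38]
27. n1.depth = 1  [D₀.live + D₁.val - 8]
28. n1.env = 12  [(if D₀.ok then D₁.val else D₀.live) + 14]
29. n16.key = "kk"  [terminal]
30. n18.val = true  [true]
31. n18.wid = true  [true]
32. n19.idx = 8  [8]
33. n20.off = false  [terminal]
34. n21.key = 10  [terminal]
35. n22.key = 26  [terminal]
36. n19.sig = 4  [S.idx - 4]
37. n18.cnt = 30  [S.sig + 26]
38. n18.pre = 29  [29]
39. n23.ok = 30  [30]
40. n23.depth = false  [false]
41. n24.key = "wr"  [terminal]
42. n25.fin = -8  [terminal]
43. n23.idx = "y"  [if C.depth then h.key else "y"]
44. n23.hot = -8  [C.ok - 38]
45. n26.fin = 22  [terminal]
46. n17.live = -7  [A.cnt - 37]
47. n17.ok = true  [A.cnt > 29]
48. n17.val = 6  [len(C.idx) + 5]
49. n0.sig = 4  [S.idx + 12]

1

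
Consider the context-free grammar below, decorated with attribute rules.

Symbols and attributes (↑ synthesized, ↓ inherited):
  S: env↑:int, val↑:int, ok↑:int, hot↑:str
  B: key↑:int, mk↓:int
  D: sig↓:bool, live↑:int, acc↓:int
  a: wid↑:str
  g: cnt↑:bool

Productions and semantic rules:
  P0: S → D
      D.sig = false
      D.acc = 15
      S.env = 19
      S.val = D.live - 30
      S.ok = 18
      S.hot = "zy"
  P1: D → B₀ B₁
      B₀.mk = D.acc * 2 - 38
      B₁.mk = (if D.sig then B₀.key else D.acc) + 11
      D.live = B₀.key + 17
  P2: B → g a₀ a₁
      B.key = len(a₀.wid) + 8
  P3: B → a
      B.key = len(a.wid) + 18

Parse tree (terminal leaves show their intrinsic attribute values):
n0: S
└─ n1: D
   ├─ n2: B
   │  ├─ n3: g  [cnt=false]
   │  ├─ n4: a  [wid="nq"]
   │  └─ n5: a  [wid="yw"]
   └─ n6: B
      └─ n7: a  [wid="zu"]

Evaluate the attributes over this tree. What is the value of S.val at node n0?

1. n1.sig = false  [false]
2. n1.acc = 15  [15]
3. n2.mk = -8  [D.acc * 2 - 38]
4. n3.cnt = false  [terminal]
5. n4.wid = "nq"  [terminal]
6. n5.wid = "yw"  [terminal]
7. n2.key = 10  [len(a₀.wid) + 8]
8. n6.mk = 26  [(if D.sig then B₀.key else D.acc) + 11]
9. n7.wid = "zu"  [terminal]
10. n6.key = 20  [len(a.wid) + 18]
11. n1.live = 27  [B₀.key + 17]
12. n0.env = 19  [19]
13. n0.val = -3  [D.live - 30]
14. n0.ok = 18  [18]
15. n0.hot = "zy"  ["zy"]

-3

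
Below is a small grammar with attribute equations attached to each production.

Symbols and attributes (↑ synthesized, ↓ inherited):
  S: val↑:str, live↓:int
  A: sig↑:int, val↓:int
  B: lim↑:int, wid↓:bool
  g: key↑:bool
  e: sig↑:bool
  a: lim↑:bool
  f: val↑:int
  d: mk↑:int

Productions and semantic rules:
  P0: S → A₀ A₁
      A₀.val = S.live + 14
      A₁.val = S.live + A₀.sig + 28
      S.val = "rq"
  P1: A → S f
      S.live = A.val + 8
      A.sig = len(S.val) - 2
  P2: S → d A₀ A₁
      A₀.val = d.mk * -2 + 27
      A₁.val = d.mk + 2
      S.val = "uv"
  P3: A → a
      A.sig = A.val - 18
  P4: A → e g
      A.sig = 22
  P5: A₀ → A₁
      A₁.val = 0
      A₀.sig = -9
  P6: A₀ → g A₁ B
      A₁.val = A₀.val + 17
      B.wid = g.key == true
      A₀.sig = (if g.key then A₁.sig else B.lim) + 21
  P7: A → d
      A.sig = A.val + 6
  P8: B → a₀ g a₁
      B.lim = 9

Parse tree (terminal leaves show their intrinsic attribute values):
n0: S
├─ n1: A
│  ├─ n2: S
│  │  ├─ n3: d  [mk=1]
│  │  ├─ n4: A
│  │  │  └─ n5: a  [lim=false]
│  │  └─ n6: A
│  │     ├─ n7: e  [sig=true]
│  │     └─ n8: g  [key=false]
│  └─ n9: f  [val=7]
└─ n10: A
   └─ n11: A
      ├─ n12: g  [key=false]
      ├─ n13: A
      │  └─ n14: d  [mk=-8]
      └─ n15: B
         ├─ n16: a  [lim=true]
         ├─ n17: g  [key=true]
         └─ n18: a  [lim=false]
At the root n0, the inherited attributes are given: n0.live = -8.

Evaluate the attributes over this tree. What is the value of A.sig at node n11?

30

1. n0.live = -8  [given at root]
2. n1.val = 6  [S.live + 14]
3. n2.live = 14  [A.val + 8]
4. n3.mk = 1  [terminal]
5. n4.val = 25  [d.mk * -2 + 27]
6. n5.lim = false  [terminal]
7. n4.sig = 7  [A.val - 18]
8. n6.val = 3  [d.mk + 2]
9. n7.sig = true  [terminal]
10. n8.key = false  [terminal]
11. n6.sig = 22  [22]
12. n2.val = "uv"  ["uv"]
13. n9.val = 7  [terminal]
14. n1.sig = 0  [len(S.val) - 2]
15. n10.val = 20  [S.live + A₀.sig + 28]
16. n11.val = 0  [0]
17. n12.key = false  [terminal]
18. n13.val = 17  [A₀.val + 17]
19. n14.mk = -8  [terminal]
20. n13.sig = 23  [A.val + 6]
21. n15.wid = false  [g.key == true]
22. n16.lim = true  [terminal]
23. n17.key = true  [terminal]
24. n18.lim = false  [terminal]
25. n15.lim = 9  [9]
26. n11.sig = 30  [(if g.key then A₁.sig else B.lim) + 21]
27. n10.sig = -9  [-9]
28. n0.val = "rq"  ["rq"]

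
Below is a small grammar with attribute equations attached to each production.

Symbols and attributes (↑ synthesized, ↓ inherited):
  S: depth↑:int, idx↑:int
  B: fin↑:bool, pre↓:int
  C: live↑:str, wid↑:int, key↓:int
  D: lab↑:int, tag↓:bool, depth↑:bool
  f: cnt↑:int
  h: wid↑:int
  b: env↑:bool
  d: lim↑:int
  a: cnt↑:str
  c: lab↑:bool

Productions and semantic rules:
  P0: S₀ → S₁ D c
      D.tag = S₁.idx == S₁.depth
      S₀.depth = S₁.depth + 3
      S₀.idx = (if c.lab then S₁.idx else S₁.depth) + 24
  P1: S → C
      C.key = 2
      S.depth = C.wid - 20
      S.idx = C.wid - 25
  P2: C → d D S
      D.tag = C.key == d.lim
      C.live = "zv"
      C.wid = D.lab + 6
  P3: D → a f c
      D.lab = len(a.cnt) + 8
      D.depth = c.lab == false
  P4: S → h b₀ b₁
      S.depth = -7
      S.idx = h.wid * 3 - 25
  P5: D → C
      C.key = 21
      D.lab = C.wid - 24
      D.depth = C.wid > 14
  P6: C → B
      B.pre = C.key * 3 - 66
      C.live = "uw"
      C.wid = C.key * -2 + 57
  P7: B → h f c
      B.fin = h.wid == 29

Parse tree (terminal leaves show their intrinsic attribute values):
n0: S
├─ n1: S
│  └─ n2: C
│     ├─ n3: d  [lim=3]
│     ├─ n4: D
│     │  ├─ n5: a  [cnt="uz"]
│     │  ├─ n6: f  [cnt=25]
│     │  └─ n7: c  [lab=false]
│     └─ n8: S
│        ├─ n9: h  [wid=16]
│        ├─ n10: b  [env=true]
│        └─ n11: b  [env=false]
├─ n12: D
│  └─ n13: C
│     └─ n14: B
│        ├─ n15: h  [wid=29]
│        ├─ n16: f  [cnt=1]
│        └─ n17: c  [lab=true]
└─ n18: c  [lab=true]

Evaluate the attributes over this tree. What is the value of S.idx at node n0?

1. n2.key = 2  [2]
2. n3.lim = 3  [terminal]
3. n4.tag = false  [C.key == d.lim]
4. n5.cnt = "uz"  [terminal]
5. n6.cnt = 25  [terminal]
6. n7.lab = false  [terminal]
7. n4.lab = 10  [len(a.cnt) + 8]
8. n4.depth = true  [c.lab == false]
9. n9.wid = 16  [terminal]
10. n10.env = true  [terminal]
11. n11.env = false  [terminal]
12. n8.depth = -7  [-7]
13. n8.idx = 23  [h.wid * 3 - 25]
14. n2.live = "zv"  ["zv"]
15. n2.wid = 16  [D.lab + 6]
16. n1.depth = -4  [C.wid - 20]
17. n1.idx = -9  [C.wid - 25]
18. n12.tag = false  [S₁.idx == S₁.depth]
19. n13.key = 21  [21]
20. n14.pre = -3  [C.key * 3 - 66]
21. n15.wid = 29  [terminal]
22. n16.cnt = 1  [terminal]
23. n17.lab = true  [terminal]
24. n14.fin = true  [h.wid == 29]
25. n13.live = "uw"  ["uw"]
26. n13.wid = 15  [C.key * -2 + 57]
27. n12.lab = -9  [C.wid - 24]
28. n12.depth = true  [C.wid > 14]
29. n18.lab = true  [terminal]
30. n0.depth = -1  [S₁.depth + 3]
31. n0.idx = 15  [(if c.lab then S₁.idx else S₁.depth) + 24]

15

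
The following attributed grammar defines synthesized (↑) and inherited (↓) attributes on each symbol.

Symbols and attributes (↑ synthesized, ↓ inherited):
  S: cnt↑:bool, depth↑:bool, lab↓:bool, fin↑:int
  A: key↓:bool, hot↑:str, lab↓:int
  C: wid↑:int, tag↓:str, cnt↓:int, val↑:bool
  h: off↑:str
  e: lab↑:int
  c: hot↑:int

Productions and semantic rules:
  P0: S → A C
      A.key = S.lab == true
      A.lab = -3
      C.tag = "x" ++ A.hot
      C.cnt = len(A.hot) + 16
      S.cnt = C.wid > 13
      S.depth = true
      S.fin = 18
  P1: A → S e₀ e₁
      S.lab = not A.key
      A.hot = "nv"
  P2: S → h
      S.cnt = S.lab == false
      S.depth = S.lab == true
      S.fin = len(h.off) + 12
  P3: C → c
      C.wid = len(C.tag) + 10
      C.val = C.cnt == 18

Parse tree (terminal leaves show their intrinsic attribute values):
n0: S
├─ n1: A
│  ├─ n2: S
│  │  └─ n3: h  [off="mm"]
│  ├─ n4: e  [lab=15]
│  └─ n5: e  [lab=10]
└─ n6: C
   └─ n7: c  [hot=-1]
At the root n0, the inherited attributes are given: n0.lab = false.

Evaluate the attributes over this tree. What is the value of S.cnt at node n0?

false

1. n0.lab = false  [given at root]
2. n1.key = false  [S.lab == true]
3. n1.lab = -3  [-3]
4. n2.lab = true  [not A.key]
5. n3.off = "mm"  [terminal]
6. n2.cnt = false  [S.lab == false]
7. n2.depth = true  [S.lab == true]
8. n2.fin = 14  [len(h.off) + 12]
9. n4.lab = 15  [terminal]
10. n5.lab = 10  [terminal]
11. n1.hot = "nv"  ["nv"]
12. n6.tag = "xnv"  ["x" ++ A.hot]
13. n6.cnt = 18  [len(A.hot) + 16]
14. n7.hot = -1  [terminal]
15. n6.wid = 13  [len(C.tag) + 10]
16. n6.val = true  [C.cnt == 18]
17. n0.cnt = false  [C.wid > 13]
18. n0.depth = true  [true]
19. n0.fin = 18  [18]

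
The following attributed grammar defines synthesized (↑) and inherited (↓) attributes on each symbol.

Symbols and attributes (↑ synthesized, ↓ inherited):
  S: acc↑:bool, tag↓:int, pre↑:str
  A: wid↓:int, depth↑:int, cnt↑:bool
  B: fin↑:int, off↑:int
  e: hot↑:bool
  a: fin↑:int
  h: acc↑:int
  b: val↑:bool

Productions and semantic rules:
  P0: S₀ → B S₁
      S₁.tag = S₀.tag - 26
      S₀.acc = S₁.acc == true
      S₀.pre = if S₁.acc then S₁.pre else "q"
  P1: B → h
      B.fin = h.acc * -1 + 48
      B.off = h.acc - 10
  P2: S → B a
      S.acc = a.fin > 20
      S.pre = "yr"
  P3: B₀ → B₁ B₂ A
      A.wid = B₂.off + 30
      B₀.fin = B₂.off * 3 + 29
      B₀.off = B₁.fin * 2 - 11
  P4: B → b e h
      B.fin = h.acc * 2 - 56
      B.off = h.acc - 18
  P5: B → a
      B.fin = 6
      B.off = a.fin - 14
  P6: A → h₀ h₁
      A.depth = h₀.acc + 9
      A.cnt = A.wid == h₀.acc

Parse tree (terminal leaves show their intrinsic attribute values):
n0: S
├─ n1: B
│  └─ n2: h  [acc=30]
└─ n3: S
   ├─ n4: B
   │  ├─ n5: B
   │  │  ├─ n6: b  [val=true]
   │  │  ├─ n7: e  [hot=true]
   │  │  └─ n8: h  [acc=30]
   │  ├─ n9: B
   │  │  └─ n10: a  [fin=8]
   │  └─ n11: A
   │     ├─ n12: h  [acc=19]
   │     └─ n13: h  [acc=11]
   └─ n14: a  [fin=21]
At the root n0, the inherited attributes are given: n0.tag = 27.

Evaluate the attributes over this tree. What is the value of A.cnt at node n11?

false

1. n0.tag = 27  [given at root]
2. n2.acc = 30  [terminal]
3. n1.fin = 18  [h.acc * -1 + 48]
4. n1.off = 20  [h.acc - 10]
5. n3.tag = 1  [S₀.tag - 26]
6. n6.val = true  [terminal]
7. n7.hot = true  [terminal]
8. n8.acc = 30  [terminal]
9. n5.fin = 4  [h.acc * 2 - 56]
10. n5.off = 12  [h.acc - 18]
11. n10.fin = 8  [terminal]
12. n9.fin = 6  [6]
13. n9.off = -6  [a.fin - 14]
14. n11.wid = 24  [B₂.off + 30]
15. n12.acc = 19  [terminal]
16. n13.acc = 11  [terminal]
17. n11.depth = 28  [h₀.acc + 9]
18. n11.cnt = false  [A.wid == h₀.acc]
19. n4.fin = 11  [B₂.off * 3 + 29]
20. n4.off = -3  [B₁.fin * 2 - 11]
21. n14.fin = 21  [terminal]
22. n3.acc = true  [a.fin > 20]
23. n3.pre = "yr"  ["yr"]
24. n0.acc = true  [S₁.acc == true]
25. n0.pre = "yr"  [if S₁.acc then S₁.pre else "q"]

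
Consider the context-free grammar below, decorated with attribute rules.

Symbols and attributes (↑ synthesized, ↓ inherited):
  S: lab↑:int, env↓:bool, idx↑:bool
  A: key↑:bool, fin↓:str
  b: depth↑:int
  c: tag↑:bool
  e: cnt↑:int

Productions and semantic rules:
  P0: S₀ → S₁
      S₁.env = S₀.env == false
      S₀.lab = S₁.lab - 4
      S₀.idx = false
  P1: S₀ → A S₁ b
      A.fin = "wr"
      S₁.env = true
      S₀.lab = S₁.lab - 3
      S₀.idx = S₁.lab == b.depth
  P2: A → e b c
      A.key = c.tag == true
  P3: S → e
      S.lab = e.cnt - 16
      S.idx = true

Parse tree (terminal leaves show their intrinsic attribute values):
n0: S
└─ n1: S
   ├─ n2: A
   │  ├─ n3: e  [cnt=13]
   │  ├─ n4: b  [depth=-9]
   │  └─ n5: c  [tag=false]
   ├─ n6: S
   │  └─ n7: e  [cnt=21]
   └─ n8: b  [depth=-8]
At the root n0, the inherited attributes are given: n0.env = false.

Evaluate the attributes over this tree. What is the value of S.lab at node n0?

-2

1. n0.env = false  [given at root]
2. n1.env = true  [S₀.env == false]
3. n2.fin = "wr"  ["wr"]
4. n3.cnt = 13  [terminal]
5. n4.depth = -9  [terminal]
6. n5.tag = false  [terminal]
7. n2.key = false  [c.tag == true]
8. n6.env = true  [true]
9. n7.cnt = 21  [terminal]
10. n6.lab = 5  [e.cnt - 16]
11. n6.idx = true  [true]
12. n8.depth = -8  [terminal]
13. n1.lab = 2  [S₁.lab - 3]
14. n1.idx = false  [S₁.lab == b.depth]
15. n0.lab = -2  [S₁.lab - 4]
16. n0.idx = false  [false]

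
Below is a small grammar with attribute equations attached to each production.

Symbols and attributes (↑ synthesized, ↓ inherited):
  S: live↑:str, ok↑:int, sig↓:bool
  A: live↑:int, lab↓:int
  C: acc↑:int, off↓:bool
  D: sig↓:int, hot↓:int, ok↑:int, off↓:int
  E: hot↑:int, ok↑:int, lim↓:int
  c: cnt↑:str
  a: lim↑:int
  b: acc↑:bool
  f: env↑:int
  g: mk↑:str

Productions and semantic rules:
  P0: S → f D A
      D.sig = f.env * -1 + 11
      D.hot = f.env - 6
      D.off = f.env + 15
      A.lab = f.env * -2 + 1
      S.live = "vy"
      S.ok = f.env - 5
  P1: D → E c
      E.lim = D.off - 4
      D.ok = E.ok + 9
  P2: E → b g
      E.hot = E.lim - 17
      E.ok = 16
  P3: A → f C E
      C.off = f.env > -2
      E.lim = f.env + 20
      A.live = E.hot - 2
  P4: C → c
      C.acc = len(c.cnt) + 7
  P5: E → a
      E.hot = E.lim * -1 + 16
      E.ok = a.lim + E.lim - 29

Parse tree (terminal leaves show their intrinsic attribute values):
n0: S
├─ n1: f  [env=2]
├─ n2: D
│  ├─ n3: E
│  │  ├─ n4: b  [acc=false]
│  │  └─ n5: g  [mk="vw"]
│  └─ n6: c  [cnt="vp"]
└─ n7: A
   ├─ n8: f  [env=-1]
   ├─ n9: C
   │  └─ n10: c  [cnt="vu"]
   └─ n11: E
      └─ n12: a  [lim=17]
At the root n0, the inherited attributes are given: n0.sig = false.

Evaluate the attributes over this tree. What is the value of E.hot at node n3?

-4

1. n0.sig = false  [given at root]
2. n1.env = 2  [terminal]
3. n2.sig = 9  [f.env * -1 + 11]
4. n2.hot = -4  [f.env - 6]
5. n2.off = 17  [f.env + 15]
6. n3.lim = 13  [D.off - 4]
7. n4.acc = false  [terminal]
8. n5.mk = "vw"  [terminal]
9. n3.hot = -4  [E.lim - 17]
10. n3.ok = 16  [16]
11. n6.cnt = "vp"  [terminal]
12. n2.ok = 25  [E.ok + 9]
13. n7.lab = -3  [f.env * -2 + 1]
14. n8.env = -1  [terminal]
15. n9.off = true  [f.env > -2]
16. n10.cnt = "vu"  [terminal]
17. n9.acc = 9  [len(c.cnt) + 7]
18. n11.lim = 19  [f.env + 20]
19. n12.lim = 17  [terminal]
20. n11.hot = -3  [E.lim * -1 + 16]
21. n11.ok = 7  [a.lim + E.lim - 29]
22. n7.live = -5  [E.hot - 2]
23. n0.live = "vy"  ["vy"]
24. n0.ok = -3  [f.env - 5]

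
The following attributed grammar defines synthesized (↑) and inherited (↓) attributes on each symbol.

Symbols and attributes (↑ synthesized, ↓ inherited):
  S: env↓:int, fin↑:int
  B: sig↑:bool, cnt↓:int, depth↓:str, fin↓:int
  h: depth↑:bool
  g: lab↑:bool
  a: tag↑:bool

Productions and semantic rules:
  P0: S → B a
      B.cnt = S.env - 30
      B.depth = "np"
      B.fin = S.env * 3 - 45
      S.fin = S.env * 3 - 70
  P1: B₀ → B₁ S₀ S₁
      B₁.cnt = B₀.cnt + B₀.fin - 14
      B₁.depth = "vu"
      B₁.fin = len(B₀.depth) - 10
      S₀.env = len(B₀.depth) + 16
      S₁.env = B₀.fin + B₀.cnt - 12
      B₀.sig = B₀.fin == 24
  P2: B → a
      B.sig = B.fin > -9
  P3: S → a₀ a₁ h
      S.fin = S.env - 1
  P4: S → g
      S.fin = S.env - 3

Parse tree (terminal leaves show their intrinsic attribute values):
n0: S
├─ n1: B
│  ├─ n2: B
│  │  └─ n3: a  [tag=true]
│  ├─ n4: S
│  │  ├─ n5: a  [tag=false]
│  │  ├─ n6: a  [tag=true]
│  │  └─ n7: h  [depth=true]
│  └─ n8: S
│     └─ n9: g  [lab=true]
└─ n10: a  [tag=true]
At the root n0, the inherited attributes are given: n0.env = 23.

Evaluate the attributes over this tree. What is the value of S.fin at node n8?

2

1. n0.env = 23  [given at root]
2. n1.cnt = -7  [S.env - 30]
3. n1.depth = "np"  ["np"]
4. n1.fin = 24  [S.env * 3 - 45]
5. n2.cnt = 3  [B₀.cnt + B₀.fin - 14]
6. n2.depth = "vu"  ["vu"]
7. n2.fin = -8  [len(B₀.depth) - 10]
8. n3.tag = true  [terminal]
9. n2.sig = true  [B.fin > -9]
10. n4.env = 18  [len(B₀.depth) + 16]
11. n5.tag = false  [terminal]
12. n6.tag = true  [terminal]
13. n7.depth = true  [terminal]
14. n4.fin = 17  [S.env - 1]
15. n8.env = 5  [B₀.fin + B₀.cnt - 12]
16. n9.lab = true  [terminal]
17. n8.fin = 2  [S.env - 3]
18. n1.sig = true  [B₀.fin == 24]
19. n10.tag = true  [terminal]
20. n0.fin = -1  [S.env * 3 - 70]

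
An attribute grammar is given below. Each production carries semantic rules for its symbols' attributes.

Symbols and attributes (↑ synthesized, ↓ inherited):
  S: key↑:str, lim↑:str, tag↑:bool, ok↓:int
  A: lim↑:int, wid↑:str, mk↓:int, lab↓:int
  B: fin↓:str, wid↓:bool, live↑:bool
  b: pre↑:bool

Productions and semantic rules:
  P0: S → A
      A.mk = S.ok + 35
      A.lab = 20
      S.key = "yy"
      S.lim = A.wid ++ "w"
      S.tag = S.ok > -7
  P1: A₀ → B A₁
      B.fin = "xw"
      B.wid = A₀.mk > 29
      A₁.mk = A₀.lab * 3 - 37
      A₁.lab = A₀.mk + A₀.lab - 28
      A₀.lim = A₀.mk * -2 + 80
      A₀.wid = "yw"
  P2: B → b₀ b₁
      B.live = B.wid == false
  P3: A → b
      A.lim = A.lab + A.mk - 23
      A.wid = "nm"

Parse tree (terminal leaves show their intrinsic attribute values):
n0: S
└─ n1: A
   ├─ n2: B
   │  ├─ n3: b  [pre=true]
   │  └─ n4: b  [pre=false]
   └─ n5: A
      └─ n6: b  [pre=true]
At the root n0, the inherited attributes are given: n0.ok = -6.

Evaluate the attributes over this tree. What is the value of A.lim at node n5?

1. n0.ok = -6  [given at root]
2. n1.mk = 29  [S.ok + 35]
3. n1.lab = 20  [20]
4. n2.fin = "xw"  ["xw"]
5. n2.wid = false  [A₀.mk > 29]
6. n3.pre = true  [terminal]
7. n4.pre = false  [terminal]
8. n2.live = true  [B.wid == false]
9. n5.mk = 23  [A₀.lab * 3 - 37]
10. n5.lab = 21  [A₀.mk + A₀.lab - 28]
11. n6.pre = true  [terminal]
12. n5.lim = 21  [A.lab + A.mk - 23]
13. n5.wid = "nm"  ["nm"]
14. n1.lim = 22  [A₀.mk * -2 + 80]
15. n1.wid = "yw"  ["yw"]
16. n0.key = "yy"  ["yy"]
17. n0.lim = "yww"  [A.wid ++ "w"]
18. n0.tag = true  [S.ok > -7]

21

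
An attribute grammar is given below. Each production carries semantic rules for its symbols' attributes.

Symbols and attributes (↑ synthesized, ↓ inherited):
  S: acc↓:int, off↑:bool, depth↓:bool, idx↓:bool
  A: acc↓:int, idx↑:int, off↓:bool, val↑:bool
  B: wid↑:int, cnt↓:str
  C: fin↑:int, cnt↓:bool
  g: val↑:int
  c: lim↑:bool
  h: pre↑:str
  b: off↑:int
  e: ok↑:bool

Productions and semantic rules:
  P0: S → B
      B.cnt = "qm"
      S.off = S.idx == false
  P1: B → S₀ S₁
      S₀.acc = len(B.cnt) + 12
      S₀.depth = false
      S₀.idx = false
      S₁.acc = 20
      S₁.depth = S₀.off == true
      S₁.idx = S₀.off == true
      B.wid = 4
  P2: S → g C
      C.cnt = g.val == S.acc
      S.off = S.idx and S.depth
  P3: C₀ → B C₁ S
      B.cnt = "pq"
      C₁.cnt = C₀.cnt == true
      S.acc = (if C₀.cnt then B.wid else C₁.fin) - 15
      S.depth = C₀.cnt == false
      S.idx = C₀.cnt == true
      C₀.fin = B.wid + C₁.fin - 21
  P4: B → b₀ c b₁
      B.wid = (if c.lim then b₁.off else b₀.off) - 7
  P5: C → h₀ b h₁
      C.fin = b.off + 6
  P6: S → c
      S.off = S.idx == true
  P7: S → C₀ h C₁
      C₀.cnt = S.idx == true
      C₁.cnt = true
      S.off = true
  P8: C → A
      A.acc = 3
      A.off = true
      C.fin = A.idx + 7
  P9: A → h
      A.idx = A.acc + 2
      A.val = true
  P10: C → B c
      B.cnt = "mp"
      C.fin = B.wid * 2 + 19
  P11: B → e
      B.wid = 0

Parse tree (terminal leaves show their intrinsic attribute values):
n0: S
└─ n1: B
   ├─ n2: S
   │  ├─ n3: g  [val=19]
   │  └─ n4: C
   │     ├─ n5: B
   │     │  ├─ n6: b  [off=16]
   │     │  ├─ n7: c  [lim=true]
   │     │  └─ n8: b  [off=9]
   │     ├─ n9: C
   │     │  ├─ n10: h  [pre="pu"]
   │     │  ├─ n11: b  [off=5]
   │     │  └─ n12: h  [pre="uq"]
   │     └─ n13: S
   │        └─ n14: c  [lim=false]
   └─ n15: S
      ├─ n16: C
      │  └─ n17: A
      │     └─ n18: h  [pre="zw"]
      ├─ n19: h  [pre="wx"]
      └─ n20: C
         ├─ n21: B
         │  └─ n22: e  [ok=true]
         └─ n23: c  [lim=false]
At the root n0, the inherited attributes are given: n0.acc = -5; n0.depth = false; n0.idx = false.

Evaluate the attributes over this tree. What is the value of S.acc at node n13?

-4

1. n0.acc = -5  [given at root]
2. n0.depth = false  [given at root]
3. n0.idx = false  [given at root]
4. n1.cnt = "qm"  ["qm"]
5. n2.acc = 14  [len(B.cnt) + 12]
6. n2.depth = false  [false]
7. n2.idx = false  [false]
8. n3.val = 19  [terminal]
9. n4.cnt = false  [g.val == S.acc]
10. n5.cnt = "pq"  ["pq"]
11. n6.off = 16  [terminal]
12. n7.lim = true  [terminal]
13. n8.off = 9  [terminal]
14. n5.wid = 2  [(if c.lim then b₁.off else b₀.off) - 7]
15. n9.cnt = false  [C₀.cnt == true]
16. n10.pre = "pu"  [terminal]
17. n11.off = 5  [terminal]
18. n12.pre = "uq"  [terminal]
19. n9.fin = 11  [b.off + 6]
20. n13.acc = -4  [(if C₀.cnt then B.wid else C₁.fin) - 15]
21. n13.depth = true  [C₀.cnt == false]
22. n13.idx = false  [C₀.cnt == true]
23. n14.lim = false  [terminal]
24. n13.off = false  [S.idx == true]
25. n4.fin = -8  [B.wid + C₁.fin - 21]
26. n2.off = false  [S.idx and S.depth]
27. n15.acc = 20  [20]
28. n15.depth = false  [S₀.off == true]
29. n15.idx = false  [S₀.off == true]
30. n16.cnt = false  [S.idx == true]
31. n17.acc = 3  [3]
32. n17.off = true  [true]
33. n18.pre = "zw"  [terminal]
34. n17.idx = 5  [A.acc + 2]
35. n17.val = true  [true]
36. n16.fin = 12  [A.idx + 7]
37. n19.pre = "wx"  [terminal]
38. n20.cnt = true  [true]
39. n21.cnt = "mp"  ["mp"]
40. n22.ok = true  [terminal]
41. n21.wid = 0  [0]
42. n23.lim = false  [terminal]
43. n20.fin = 19  [B.wid * 2 + 19]
44. n15.off = true  [true]
45. n1.wid = 4  [4]
46. n0.off = true  [S.idx == false]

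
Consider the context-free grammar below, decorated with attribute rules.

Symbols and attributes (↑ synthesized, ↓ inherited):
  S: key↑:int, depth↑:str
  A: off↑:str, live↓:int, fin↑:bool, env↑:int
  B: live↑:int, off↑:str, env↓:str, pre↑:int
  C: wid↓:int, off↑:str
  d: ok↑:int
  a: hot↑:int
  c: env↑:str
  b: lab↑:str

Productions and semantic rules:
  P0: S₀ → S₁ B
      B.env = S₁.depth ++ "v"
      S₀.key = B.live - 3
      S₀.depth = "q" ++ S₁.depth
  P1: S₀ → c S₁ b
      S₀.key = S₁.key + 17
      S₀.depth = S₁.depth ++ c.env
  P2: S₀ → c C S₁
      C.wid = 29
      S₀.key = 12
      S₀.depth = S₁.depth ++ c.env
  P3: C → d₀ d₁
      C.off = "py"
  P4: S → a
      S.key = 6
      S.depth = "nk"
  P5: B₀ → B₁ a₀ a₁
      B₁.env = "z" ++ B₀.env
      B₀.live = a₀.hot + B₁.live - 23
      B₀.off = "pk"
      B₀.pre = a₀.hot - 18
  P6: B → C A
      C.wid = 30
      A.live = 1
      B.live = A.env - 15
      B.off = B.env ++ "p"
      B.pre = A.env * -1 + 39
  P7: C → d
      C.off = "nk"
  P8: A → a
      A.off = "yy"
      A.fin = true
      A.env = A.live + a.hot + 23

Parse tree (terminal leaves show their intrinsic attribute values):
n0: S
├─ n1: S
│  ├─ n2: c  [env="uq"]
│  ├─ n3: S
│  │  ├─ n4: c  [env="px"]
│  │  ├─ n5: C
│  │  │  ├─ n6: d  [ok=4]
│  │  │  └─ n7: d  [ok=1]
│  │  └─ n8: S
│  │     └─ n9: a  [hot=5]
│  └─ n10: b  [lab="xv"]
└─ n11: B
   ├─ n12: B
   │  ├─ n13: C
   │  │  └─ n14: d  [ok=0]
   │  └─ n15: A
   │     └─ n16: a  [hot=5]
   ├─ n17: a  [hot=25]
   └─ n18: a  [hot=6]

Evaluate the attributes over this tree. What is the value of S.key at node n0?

1. n2.env = "uq"  [terminal]
2. n4.env = "px"  [terminal]
3. n5.wid = 29  [29]
4. n6.ok = 4  [terminal]
5. n7.ok = 1  [terminal]
6. n5.off = "py"  ["py"]
7. n9.hot = 5  [terminal]
8. n8.key = 6  [6]
9. n8.depth = "nk"  ["nk"]
10. n3.key = 12  [12]
11. n3.depth = "nkpx"  [S₁.depth ++ c.env]
12. n10.lab = "xv"  [terminal]
13. n1.key = 29  [S₁.key + 17]
14. n1.depth = "nkpxuq"  [S₁.depth ++ c.env]
15. n11.env = "nkpxuqv"  [S₁.depth ++ "v"]
16. n12.env = "znkpxuqv"  ["z" ++ B₀.env]
17. n13.wid = 30  [30]
18. n14.ok = 0  [terminal]
19. n13.off = "nk"  ["nk"]
20. n15.live = 1  [1]
21. n16.hot = 5  [terminal]
22. n15.off = "yy"  ["yy"]
23. n15.fin = true  [true]
24. n15.env = 29  [A.live + a.hot + 23]
25. n12.live = 14  [A.env - 15]
26. n12.off = "znkpxuqvp"  [B.env ++ "p"]
27. n12.pre = 10  [A.env * -1 + 39]
28. n17.hot = 25  [terminal]
29. n18.hot = 6  [terminal]
30. n11.live = 16  [a₀.hot + B₁.live - 23]
31. n11.off = "pk"  ["pk"]
32. n11.pre = 7  [a₀.hot - 18]
33. n0.key = 13  [B.live - 3]
34. n0.depth = "qnkpxuq"  ["q" ++ S₁.depth]

13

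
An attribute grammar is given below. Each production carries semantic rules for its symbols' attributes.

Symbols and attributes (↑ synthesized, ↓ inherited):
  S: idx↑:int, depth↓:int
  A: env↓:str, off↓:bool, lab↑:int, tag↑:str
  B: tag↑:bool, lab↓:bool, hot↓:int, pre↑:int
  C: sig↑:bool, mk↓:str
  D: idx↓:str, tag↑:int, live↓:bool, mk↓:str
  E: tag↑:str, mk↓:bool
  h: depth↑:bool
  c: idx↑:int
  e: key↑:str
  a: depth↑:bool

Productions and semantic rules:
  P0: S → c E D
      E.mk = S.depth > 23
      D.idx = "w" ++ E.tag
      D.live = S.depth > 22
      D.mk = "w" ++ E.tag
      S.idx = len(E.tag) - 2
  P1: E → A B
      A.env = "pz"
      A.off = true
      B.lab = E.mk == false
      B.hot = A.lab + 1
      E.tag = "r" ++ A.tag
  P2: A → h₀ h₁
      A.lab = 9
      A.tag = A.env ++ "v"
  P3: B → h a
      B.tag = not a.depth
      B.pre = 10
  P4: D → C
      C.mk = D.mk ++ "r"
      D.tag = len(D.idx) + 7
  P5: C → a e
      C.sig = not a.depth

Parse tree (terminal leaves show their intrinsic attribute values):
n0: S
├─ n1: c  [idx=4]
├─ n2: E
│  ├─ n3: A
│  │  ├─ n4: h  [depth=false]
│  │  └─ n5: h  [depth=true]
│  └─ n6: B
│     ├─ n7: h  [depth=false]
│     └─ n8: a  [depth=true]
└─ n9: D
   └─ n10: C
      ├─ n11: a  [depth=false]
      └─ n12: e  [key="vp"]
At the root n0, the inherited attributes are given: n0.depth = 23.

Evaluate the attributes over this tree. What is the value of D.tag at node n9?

12

1. n0.depth = 23  [given at root]
2. n1.idx = 4  [terminal]
3. n2.mk = false  [S.depth > 23]
4. n3.env = "pz"  ["pz"]
5. n3.off = true  [true]
6. n4.depth = false  [terminal]
7. n5.depth = true  [terminal]
8. n3.lab = 9  [9]
9. n3.tag = "pzv"  [A.env ++ "v"]
10. n6.lab = true  [E.mk == false]
11. n6.hot = 10  [A.lab + 1]
12. n7.depth = false  [terminal]
13. n8.depth = true  [terminal]
14. n6.tag = false  [not a.depth]
15. n6.pre = 10  [10]
16. n2.tag = "rpzv"  ["r" ++ A.tag]
17. n9.idx = "wrpzv"  ["w" ++ E.tag]
18. n9.live = true  [S.depth > 22]
19. n9.mk = "wrpzv"  ["w" ++ E.tag]
20. n10.mk = "wrpzvr"  [D.mk ++ "r"]
21. n11.depth = false  [terminal]
22. n12.key = "vp"  [terminal]
23. n10.sig = true  [not a.depth]
24. n9.tag = 12  [len(D.idx) + 7]
25. n0.idx = 2  [len(E.tag) - 2]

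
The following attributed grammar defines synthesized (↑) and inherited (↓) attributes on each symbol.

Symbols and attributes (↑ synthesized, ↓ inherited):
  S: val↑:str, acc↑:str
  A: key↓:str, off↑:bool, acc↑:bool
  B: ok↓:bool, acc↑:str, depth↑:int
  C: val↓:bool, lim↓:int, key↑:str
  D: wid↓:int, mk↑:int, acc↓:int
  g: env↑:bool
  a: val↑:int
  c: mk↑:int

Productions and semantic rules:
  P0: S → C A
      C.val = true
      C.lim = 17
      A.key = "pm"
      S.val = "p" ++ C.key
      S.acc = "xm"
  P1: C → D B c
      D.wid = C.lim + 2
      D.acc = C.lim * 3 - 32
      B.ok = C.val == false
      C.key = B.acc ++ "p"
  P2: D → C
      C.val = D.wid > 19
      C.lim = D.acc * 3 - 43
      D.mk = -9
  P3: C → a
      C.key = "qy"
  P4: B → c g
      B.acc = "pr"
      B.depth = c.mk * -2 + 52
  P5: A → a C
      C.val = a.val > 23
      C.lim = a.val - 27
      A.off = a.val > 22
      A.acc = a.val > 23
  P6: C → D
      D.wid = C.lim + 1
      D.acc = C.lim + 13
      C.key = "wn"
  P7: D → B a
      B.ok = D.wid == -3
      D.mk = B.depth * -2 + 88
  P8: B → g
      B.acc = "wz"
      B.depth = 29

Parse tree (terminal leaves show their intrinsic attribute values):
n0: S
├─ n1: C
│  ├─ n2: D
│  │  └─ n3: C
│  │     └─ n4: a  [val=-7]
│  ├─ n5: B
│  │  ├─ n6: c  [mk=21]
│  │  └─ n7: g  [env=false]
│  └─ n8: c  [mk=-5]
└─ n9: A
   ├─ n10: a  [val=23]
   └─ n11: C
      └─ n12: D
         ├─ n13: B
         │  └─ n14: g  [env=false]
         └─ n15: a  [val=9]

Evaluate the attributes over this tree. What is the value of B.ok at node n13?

true

1. n1.val = true  [true]
2. n1.lim = 17  [17]
3. n2.wid = 19  [C.lim + 2]
4. n2.acc = 19  [C.lim * 3 - 32]
5. n3.val = false  [D.wid > 19]
6. n3.lim = 14  [D.acc * 3 - 43]
7. n4.val = -7  [terminal]
8. n3.key = "qy"  ["qy"]
9. n2.mk = -9  [-9]
10. n5.ok = false  [C.val == false]
11. n6.mk = 21  [terminal]
12. n7.env = false  [terminal]
13. n5.acc = "pr"  ["pr"]
14. n5.depth = 10  [c.mk * -2 + 52]
15. n8.mk = -5  [terminal]
16. n1.key = "prp"  [B.acc ++ "p"]
17. n9.key = "pm"  ["pm"]
18. n10.val = 23  [terminal]
19. n11.val = false  [a.val > 23]
20. n11.lim = -4  [a.val - 27]
21. n12.wid = -3  [C.lim + 1]
22. n12.acc = 9  [C.lim + 13]
23. n13.ok = true  [D.wid == -3]
24. n14.env = false  [terminal]
25. n13.acc = "wz"  ["wz"]
26. n13.depth = 29  [29]
27. n15.val = 9  [terminal]
28. n12.mk = 30  [B.depth * -2 + 88]
29. n11.key = "wn"  ["wn"]
30. n9.off = true  [a.val > 22]
31. n9.acc = false  [a.val > 23]
32. n0.val = "pprp"  ["p" ++ C.key]
33. n0.acc = "xm"  ["xm"]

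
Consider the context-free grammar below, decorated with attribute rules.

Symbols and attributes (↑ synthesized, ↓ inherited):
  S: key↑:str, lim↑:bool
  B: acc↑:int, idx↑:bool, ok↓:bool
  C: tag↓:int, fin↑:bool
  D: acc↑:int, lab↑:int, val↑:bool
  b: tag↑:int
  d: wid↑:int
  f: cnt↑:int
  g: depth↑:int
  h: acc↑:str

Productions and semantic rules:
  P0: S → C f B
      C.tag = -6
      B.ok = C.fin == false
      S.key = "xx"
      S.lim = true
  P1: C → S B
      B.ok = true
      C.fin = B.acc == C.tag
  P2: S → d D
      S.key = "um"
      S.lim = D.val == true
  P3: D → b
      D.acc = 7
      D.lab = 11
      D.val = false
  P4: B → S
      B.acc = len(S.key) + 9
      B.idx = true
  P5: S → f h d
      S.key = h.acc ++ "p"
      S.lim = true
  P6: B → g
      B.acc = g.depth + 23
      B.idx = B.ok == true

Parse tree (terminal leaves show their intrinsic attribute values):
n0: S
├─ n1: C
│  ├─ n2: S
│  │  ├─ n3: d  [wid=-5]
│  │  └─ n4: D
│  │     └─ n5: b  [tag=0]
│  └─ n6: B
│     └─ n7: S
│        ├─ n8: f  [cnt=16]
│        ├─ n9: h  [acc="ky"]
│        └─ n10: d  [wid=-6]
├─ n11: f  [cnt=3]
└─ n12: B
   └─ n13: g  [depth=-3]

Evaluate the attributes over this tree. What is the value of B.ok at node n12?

1. n1.tag = -6  [-6]
2. n3.wid = -5  [terminal]
3. n5.tag = 0  [terminal]
4. n4.acc = 7  [7]
5. n4.lab = 11  [11]
6. n4.val = false  [false]
7. n2.key = "um"  ["um"]
8. n2.lim = false  [D.val == true]
9. n6.ok = true  [true]
10. n8.cnt = 16  [terminal]
11. n9.acc = "ky"  [terminal]
12. n10.wid = -6  [terminal]
13. n7.key = "kyp"  [h.acc ++ "p"]
14. n7.lim = true  [true]
15. n6.acc = 12  [len(S.key) + 9]
16. n6.idx = true  [true]
17. n1.fin = false  [B.acc == C.tag]
18. n11.cnt = 3  [terminal]
19. n12.ok = true  [C.fin == false]
20. n13.depth = -3  [terminal]
21. n12.acc = 20  [g.depth + 23]
22. n12.idx = true  [B.ok == true]
23. n0.key = "xx"  ["xx"]
24. n0.lim = true  [true]

true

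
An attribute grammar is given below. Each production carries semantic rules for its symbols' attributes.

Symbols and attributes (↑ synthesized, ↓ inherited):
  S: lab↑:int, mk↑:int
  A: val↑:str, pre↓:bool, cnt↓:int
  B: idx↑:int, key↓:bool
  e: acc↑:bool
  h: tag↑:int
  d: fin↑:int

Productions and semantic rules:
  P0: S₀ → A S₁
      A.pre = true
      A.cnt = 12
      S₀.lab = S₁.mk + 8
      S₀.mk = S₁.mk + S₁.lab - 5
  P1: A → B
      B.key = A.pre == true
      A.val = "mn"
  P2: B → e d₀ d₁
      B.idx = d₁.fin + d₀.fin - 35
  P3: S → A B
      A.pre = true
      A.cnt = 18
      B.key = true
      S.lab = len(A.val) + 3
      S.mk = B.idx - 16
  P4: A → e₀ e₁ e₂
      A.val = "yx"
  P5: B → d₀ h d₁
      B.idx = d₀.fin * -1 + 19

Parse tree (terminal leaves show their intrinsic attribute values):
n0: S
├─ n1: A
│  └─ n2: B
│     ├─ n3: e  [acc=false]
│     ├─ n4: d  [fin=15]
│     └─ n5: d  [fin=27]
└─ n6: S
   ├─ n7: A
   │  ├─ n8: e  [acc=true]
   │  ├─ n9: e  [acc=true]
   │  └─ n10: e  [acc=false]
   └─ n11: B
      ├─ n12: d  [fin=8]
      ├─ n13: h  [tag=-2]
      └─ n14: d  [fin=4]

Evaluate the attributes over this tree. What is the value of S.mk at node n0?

1. n1.pre = true  [true]
2. n1.cnt = 12  [12]
3. n2.key = true  [A.pre == true]
4. n3.acc = false  [terminal]
5. n4.fin = 15  [terminal]
6. n5.fin = 27  [terminal]
7. n2.idx = 7  [d₁.fin + d₀.fin - 35]
8. n1.val = "mn"  ["mn"]
9. n7.pre = true  [true]
10. n7.cnt = 18  [18]
11. n8.acc = true  [terminal]
12. n9.acc = true  [terminal]
13. n10.acc = false  [terminal]
14. n7.val = "yx"  ["yx"]
15. n11.key = true  [true]
16. n12.fin = 8  [terminal]
17. n13.tag = -2  [terminal]
18. n14.fin = 4  [terminal]
19. n11.idx = 11  [d₀.fin * -1 + 19]
20. n6.lab = 5  [len(A.val) + 3]
21. n6.mk = -5  [B.idx - 16]
22. n0.lab = 3  [S₁.mk + 8]
23. n0.mk = -5  [S₁.mk + S₁.lab - 5]

-5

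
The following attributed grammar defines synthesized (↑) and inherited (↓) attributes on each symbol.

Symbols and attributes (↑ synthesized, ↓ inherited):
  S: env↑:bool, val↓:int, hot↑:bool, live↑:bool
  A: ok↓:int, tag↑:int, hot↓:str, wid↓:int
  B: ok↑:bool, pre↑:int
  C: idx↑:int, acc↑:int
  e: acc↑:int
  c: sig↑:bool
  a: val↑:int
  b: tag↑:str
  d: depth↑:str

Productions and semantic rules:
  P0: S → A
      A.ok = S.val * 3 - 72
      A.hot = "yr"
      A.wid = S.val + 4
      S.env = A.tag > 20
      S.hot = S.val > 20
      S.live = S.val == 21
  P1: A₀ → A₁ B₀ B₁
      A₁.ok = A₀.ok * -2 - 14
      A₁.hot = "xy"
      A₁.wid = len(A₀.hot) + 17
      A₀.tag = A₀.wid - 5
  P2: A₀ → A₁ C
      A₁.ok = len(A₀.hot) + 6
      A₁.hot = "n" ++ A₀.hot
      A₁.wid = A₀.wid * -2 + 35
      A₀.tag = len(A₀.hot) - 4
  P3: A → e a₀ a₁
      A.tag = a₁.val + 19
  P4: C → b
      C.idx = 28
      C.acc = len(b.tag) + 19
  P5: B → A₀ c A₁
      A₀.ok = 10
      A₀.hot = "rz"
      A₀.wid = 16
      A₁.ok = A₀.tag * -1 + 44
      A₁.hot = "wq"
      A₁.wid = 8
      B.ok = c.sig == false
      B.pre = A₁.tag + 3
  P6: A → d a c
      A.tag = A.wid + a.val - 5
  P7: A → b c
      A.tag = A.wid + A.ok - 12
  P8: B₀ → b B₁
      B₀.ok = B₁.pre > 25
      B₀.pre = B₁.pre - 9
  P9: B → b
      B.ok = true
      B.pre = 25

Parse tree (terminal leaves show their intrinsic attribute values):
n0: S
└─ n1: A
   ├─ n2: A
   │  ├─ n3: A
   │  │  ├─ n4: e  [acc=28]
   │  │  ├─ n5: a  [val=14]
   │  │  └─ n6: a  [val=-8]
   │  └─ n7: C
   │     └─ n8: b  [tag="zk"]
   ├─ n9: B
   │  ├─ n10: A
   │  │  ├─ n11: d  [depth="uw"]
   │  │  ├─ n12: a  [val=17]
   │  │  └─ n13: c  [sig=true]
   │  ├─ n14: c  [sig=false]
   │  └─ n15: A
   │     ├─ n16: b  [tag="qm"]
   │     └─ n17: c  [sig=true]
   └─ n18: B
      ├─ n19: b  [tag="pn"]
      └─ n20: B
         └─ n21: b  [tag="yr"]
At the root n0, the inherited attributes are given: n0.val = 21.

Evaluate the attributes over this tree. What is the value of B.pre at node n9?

15

1. n0.val = 21  [given at root]
2. n1.ok = -9  [S.val * 3 - 72]
3. n1.hot = "yr"  ["yr"]
4. n1.wid = 25  [S.val + 4]
5. n2.ok = 4  [A₀.ok * -2 - 14]
6. n2.hot = "xy"  ["xy"]
7. n2.wid = 19  [len(A₀.hot) + 17]
8. n3.ok = 8  [len(A₀.hot) + 6]
9. n3.hot = "nxy"  ["n" ++ A₀.hot]
10. n3.wid = -3  [A₀.wid * -2 + 35]
11. n4.acc = 28  [terminal]
12. n5.val = 14  [terminal]
13. n6.val = -8  [terminal]
14. n3.tag = 11  [a₁.val + 19]
15. n8.tag = "zk"  [terminal]
16. n7.idx = 28  [28]
17. n7.acc = 21  [len(b.tag) + 19]
18. n2.tag = -2  [len(A₀.hot) - 4]
19. n10.ok = 10  [10]
20. n10.hot = "rz"  ["rz"]
21. n10.wid = 16  [16]
22. n11.depth = "uw"  [terminal]
23. n12.val = 17  [terminal]
24. n13.sig = true  [terminal]
25. n10.tag = 28  [A.wid + a.val - 5]
26. n14.sig = false  [terminal]
27. n15.ok = 16  [A₀.tag * -1 + 44]
28. n15.hot = "wq"  ["wq"]
29. n15.wid = 8  [8]
30. n16.tag = "qm"  [terminal]
31. n17.sig = true  [terminal]
32. n15.tag = 12  [A.wid + A.ok - 12]
33. n9.ok = true  [c.sig == false]
34. n9.pre = 15  [A₁.tag + 3]
35. n19.tag = "pn"  [terminal]
36. n21.tag = "yr"  [terminal]
37. n20.ok = true  [true]
38. n20.pre = 25  [25]
39. n18.ok = false  [B₁.pre > 25]
40. n18.pre = 16  [B₁.pre - 9]
41. n1.tag = 20  [A₀.wid - 5]
42. n0.env = false  [A.tag > 20]
43. n0.hot = true  [S.val > 20]
44. n0.live = true  [S.val == 21]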